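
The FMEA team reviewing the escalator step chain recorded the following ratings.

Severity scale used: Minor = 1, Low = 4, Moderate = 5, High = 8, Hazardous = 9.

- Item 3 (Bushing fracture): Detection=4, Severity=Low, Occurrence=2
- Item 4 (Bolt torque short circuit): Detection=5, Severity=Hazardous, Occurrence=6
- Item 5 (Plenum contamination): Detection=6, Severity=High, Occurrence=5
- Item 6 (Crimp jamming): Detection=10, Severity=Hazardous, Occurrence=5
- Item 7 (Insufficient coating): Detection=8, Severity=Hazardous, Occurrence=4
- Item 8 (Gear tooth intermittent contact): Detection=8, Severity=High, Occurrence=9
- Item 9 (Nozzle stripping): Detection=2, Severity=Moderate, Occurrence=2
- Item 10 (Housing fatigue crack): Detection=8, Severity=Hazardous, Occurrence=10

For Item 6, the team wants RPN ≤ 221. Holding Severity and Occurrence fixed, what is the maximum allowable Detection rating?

Item 6: S=9, O=5, D=10 → current RPN = 450.
Fixed product = 45. Need 45 × D ≤ 221, so D ≤ 221/45 = 4.91.
Maximum integer Detection rating = 4 (gives RPN 180; D=5 would give 225 > 221).

4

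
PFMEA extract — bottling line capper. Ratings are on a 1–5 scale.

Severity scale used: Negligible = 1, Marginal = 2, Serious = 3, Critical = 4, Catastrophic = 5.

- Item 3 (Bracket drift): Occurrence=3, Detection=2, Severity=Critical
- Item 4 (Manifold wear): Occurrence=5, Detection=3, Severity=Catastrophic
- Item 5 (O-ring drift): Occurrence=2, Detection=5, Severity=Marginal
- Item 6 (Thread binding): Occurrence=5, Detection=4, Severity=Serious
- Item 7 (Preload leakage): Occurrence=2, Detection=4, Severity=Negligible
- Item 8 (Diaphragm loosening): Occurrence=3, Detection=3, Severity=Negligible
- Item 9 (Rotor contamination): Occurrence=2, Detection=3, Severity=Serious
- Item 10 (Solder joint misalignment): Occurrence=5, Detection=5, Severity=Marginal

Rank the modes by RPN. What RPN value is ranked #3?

RPN = Severity × Occurrence × Detection:
  Item 3: 4 × 3 × 2 = 24
  Item 4: 5 × 5 × 3 = 75
  Item 5: 2 × 2 × 5 = 20
  Item 6: 3 × 5 × 4 = 60
  Item 7: 1 × 2 × 4 = 8
  Item 8: 1 × 3 × 3 = 9
  Item 9: 3 × 2 × 3 = 18
  Item 10: 2 × 5 × 5 = 50
Sorted descending: 75, 60, 50, 24, 20, 18, 9, 8.
The third-highest RPN is 50 (Item 10).

50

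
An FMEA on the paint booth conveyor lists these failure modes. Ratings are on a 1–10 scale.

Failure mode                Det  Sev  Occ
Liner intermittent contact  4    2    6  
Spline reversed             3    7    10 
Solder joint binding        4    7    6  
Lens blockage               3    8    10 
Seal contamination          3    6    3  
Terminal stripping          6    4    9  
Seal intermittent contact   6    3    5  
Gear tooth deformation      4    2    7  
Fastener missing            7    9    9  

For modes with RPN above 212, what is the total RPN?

RPN = Severity × Occurrence × Detection:
  Liner intermittent contact: 2 × 6 × 4 = 48
  Spline reversed: 7 × 10 × 3 = 210
  Solder joint binding: 7 × 6 × 4 = 168
  Lens blockage: 8 × 10 × 3 = 240
  Seal contamination: 6 × 3 × 3 = 54
  Terminal stripping: 4 × 9 × 6 = 216
  Seal intermittent contact: 3 × 5 × 6 = 90
  Gear tooth deformation: 2 × 7 × 4 = 56
  Fastener missing: 9 × 9 × 7 = 567
RPN > 212: Lens blockage (240), Terminal stripping (216), Fastener missing (567).
Sum: 240 + 216 + 567 = 1023.

1023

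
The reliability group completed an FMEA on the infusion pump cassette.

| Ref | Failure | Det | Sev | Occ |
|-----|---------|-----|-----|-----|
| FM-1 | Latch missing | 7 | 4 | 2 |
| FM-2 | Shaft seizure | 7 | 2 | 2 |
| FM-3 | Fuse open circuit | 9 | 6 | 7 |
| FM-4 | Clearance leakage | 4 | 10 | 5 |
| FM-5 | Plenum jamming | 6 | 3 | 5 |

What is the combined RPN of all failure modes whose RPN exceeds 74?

668

RPN = Severity × Occurrence × Detection:
  FM-1: 4 × 2 × 7 = 56
  FM-2: 2 × 2 × 7 = 28
  FM-3: 6 × 7 × 9 = 378
  FM-4: 10 × 5 × 4 = 200
  FM-5: 3 × 5 × 6 = 90
RPN > 74: FM-3 (378), FM-4 (200), FM-5 (90).
Sum: 378 + 200 + 90 = 668.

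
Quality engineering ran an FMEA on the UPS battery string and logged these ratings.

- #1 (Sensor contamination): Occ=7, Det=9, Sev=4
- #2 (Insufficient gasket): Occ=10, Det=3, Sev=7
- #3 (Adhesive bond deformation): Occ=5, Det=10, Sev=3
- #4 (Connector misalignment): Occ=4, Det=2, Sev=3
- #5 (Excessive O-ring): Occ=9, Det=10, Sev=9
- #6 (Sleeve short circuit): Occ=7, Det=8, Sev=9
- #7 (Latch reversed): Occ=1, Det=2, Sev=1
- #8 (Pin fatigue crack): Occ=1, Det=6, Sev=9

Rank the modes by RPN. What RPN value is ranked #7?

RPN = Severity × Occurrence × Detection:
  #1: 4 × 7 × 9 = 252
  #2: 7 × 10 × 3 = 210
  #3: 3 × 5 × 10 = 150
  #4: 3 × 4 × 2 = 24
  #5: 9 × 9 × 10 = 810
  #6: 9 × 7 × 8 = 504
  #7: 1 × 1 × 2 = 2
  #8: 9 × 1 × 6 = 54
Sorted descending: 810, 504, 252, 210, 150, 54, 24, 2.
The seventh-highest RPN is 24 (#4).

24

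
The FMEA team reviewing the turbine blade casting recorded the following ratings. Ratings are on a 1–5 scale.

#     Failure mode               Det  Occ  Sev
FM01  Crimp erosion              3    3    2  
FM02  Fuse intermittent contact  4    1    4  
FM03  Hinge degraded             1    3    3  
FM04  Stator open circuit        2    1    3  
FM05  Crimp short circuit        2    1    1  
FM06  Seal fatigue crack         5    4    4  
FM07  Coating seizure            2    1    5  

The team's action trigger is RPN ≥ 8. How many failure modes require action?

5

RPN = Severity × Occurrence × Detection:
  FM01: 2 × 3 × 3 = 18
  FM02: 4 × 1 × 4 = 16
  FM03: 3 × 3 × 1 = 9
  FM04: 3 × 1 × 2 = 6
  FM05: 1 × 1 × 2 = 2
  FM06: 4 × 4 × 5 = 80
  FM07: 5 × 1 × 2 = 10
Modes with RPN ≥ 8: FM01 (18), FM02 (16), FM03 (9), FM06 (80), FM07 (10) → 5.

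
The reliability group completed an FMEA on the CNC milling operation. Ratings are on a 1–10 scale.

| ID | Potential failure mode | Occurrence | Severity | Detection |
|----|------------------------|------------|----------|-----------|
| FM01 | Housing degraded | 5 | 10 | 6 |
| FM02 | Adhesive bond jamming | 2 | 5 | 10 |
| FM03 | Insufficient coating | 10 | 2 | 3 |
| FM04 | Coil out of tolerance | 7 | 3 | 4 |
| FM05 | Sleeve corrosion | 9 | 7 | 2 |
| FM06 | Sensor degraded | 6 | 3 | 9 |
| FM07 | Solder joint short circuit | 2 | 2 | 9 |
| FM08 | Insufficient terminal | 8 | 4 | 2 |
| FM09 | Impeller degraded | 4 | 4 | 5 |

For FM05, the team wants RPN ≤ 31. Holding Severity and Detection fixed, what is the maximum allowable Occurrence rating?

2

FM05: S=7, O=9, D=2 → current RPN = 126.
Fixed product = 14. Need 14 × O ≤ 31, so O ≤ 31/14 = 2.21.
Maximum integer Occurrence rating = 2 (gives RPN 28; O=3 would give 42 > 31).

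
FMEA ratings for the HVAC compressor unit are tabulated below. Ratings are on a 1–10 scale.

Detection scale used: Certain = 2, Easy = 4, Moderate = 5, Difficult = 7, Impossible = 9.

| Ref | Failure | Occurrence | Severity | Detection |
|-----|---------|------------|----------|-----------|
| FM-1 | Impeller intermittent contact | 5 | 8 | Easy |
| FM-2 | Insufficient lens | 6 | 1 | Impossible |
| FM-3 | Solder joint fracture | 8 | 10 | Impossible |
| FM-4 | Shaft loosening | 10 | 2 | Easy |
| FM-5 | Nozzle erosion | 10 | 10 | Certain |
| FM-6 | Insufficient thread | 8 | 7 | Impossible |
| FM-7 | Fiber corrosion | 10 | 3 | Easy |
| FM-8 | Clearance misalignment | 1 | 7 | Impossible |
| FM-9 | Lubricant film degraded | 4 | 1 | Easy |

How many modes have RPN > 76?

6

RPN = Severity × Occurrence × Detection:
  FM-1: 8 × 5 × 4 = 160
  FM-2: 1 × 6 × 9 = 54
  FM-3: 10 × 8 × 9 = 720
  FM-4: 2 × 10 × 4 = 80
  FM-5: 10 × 10 × 2 = 200
  FM-6: 7 × 8 × 9 = 504
  FM-7: 3 × 10 × 4 = 120
  FM-8: 7 × 1 × 9 = 63
  FM-9: 1 × 4 × 4 = 16
Modes with RPN > 76: FM-1 (160), FM-3 (720), FM-4 (80), FM-5 (200), FM-6 (504), FM-7 (120) → 6.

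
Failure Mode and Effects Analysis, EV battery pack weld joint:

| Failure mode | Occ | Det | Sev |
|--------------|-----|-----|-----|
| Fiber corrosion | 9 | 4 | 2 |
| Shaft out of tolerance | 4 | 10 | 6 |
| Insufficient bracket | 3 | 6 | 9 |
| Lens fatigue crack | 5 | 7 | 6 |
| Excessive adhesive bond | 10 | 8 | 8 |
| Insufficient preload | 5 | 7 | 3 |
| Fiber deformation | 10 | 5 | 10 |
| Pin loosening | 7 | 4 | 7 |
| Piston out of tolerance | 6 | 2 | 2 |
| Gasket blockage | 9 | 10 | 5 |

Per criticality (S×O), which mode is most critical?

Criticality = Severity × Occurrence:
  Fiber corrosion: 2 × 9 = 18
  Shaft out of tolerance: 6 × 4 = 24
  Insufficient bracket: 9 × 3 = 27
  Lens fatigue crack: 6 × 5 = 30
  Excessive adhesive bond: 8 × 10 = 80
  Insufficient preload: 3 × 5 = 15
  Fiber deformation: 10 × 10 = 100
  Pin loosening: 7 × 7 = 49
  Piston out of tolerance: 2 × 6 = 12
  Gasket blockage: 5 × 9 = 45
Highest criticality is 100 → Fiber deformation.

Fiber deformation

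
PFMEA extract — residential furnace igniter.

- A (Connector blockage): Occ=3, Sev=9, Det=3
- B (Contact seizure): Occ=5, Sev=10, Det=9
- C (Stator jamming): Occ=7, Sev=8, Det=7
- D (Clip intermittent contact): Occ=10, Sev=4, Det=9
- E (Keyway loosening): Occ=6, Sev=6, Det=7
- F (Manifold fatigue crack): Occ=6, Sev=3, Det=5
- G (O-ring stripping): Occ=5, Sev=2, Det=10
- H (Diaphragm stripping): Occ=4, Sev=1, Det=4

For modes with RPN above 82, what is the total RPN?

RPN = Severity × Occurrence × Detection:
  A: 9 × 3 × 3 = 81
  B: 10 × 5 × 9 = 450
  C: 8 × 7 × 7 = 392
  D: 4 × 10 × 9 = 360
  E: 6 × 6 × 7 = 252
  F: 3 × 6 × 5 = 90
  G: 2 × 5 × 10 = 100
  H: 1 × 4 × 4 = 16
RPN > 82: B (450), C (392), D (360), E (252), F (90), G (100).
Sum: 450 + 392 + 360 + 252 + 90 + 100 = 1644.

1644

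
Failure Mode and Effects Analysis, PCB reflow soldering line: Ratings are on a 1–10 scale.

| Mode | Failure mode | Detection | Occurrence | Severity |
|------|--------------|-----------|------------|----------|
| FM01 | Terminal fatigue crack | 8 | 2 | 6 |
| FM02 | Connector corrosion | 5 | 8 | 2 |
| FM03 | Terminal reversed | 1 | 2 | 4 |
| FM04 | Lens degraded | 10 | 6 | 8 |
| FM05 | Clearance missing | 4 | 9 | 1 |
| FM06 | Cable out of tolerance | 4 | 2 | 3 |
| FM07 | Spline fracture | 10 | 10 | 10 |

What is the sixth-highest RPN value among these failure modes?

24

RPN = Severity × Occurrence × Detection:
  FM01: 6 × 2 × 8 = 96
  FM02: 2 × 8 × 5 = 80
  FM03: 4 × 2 × 1 = 8
  FM04: 8 × 6 × 10 = 480
  FM05: 1 × 9 × 4 = 36
  FM06: 3 × 2 × 4 = 24
  FM07: 10 × 10 × 10 = 1000
Sorted descending: 1000, 480, 96, 80, 36, 24, 8.
The sixth-highest RPN is 24 (FM06).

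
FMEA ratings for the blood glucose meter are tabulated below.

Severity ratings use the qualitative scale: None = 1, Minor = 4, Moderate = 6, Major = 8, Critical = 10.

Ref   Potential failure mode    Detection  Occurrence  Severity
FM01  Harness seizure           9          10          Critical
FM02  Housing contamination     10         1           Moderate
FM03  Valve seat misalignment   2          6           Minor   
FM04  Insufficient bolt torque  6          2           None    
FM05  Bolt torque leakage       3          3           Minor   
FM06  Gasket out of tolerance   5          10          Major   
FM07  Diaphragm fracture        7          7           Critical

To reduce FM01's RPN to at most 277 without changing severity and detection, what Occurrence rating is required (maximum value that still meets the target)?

FM01: S=10, O=10, D=9 → current RPN = 900.
Fixed product = 90. Need 90 × O ≤ 277, so O ≤ 277/90 = 3.08.
Maximum integer Occurrence rating = 3 (gives RPN 270; O=4 would give 360 > 277).

3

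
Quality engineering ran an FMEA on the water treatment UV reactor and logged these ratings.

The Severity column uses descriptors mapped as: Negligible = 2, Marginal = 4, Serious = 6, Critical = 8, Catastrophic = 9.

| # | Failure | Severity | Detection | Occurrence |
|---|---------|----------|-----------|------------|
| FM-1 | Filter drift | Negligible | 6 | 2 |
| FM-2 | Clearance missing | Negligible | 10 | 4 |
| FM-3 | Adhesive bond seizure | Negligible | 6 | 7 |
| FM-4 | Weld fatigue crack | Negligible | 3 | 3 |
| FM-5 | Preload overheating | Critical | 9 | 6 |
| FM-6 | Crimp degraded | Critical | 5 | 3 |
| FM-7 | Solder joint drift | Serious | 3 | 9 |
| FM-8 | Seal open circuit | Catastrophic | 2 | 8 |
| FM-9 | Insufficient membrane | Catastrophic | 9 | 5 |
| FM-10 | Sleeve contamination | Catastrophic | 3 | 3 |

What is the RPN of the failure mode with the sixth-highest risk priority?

84

RPN = Severity × Occurrence × Detection:
  FM-1: 2 × 2 × 6 = 24
  FM-2: 2 × 4 × 10 = 80
  FM-3: 2 × 7 × 6 = 84
  FM-4: 2 × 3 × 3 = 18
  FM-5: 8 × 6 × 9 = 432
  FM-6: 8 × 3 × 5 = 120
  FM-7: 6 × 9 × 3 = 162
  FM-8: 9 × 8 × 2 = 144
  FM-9: 9 × 5 × 9 = 405
  FM-10: 9 × 3 × 3 = 81
Sorted descending: 432, 405, 162, 144, 120, 84, 81, 80, 24, 18.
The sixth-highest RPN is 84 (FM-3).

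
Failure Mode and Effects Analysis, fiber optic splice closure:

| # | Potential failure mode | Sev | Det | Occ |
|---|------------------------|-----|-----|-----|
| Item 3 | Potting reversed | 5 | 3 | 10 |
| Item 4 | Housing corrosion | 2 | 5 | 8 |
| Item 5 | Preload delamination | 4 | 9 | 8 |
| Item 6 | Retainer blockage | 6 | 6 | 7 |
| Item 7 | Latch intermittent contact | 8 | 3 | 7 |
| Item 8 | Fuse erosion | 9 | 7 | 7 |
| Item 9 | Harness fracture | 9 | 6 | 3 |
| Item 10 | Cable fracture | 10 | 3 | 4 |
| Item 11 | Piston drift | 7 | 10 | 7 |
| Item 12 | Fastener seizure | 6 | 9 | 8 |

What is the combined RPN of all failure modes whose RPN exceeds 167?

2071

RPN = Severity × Occurrence × Detection:
  Item 3: 5 × 10 × 3 = 150
  Item 4: 2 × 8 × 5 = 80
  Item 5: 4 × 8 × 9 = 288
  Item 6: 6 × 7 × 6 = 252
  Item 7: 8 × 7 × 3 = 168
  Item 8: 9 × 7 × 7 = 441
  Item 9: 9 × 3 × 6 = 162
  Item 10: 10 × 4 × 3 = 120
  Item 11: 7 × 7 × 10 = 490
  Item 12: 6 × 8 × 9 = 432
RPN > 167: Item 5 (288), Item 6 (252), Item 7 (168), Item 8 (441), Item 11 (490), Item 12 (432).
Sum: 288 + 252 + 168 + 441 + 490 + 432 = 2071.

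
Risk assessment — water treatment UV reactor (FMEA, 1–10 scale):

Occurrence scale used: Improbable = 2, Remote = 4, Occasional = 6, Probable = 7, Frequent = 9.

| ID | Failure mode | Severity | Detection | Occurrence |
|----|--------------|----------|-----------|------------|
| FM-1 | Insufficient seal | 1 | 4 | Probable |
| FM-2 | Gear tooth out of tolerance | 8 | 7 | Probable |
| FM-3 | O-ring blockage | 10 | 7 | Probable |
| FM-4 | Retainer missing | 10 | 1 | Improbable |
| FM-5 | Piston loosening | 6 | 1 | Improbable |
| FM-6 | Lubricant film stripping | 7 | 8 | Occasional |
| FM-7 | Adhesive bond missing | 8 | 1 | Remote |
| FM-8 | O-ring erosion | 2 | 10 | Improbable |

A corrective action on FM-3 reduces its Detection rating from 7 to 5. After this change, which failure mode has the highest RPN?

FM-2

RPN = Severity × Occurrence × Detection:
  FM-1: 1 × 7 × 4 = 28
  FM-2: 8 × 7 × 7 = 392
  FM-3: 10 × 7 × 7 = 490
  FM-4: 10 × 2 × 1 = 20
  FM-5: 6 × 2 × 1 = 12
  FM-6: 7 × 6 × 8 = 336
  FM-7: 8 × 4 × 1 = 32
  FM-8: 2 × 2 × 10 = 40
After action: FM-3 → 10 × 7 × 5 = 350.
Revised RPNs: FM-2=392, FM-3=350, FM-6=336, FM-8=40, FM-7=32, FM-1=28, FM-4=20, FM-5=12.
Highest is now FM-2 (392).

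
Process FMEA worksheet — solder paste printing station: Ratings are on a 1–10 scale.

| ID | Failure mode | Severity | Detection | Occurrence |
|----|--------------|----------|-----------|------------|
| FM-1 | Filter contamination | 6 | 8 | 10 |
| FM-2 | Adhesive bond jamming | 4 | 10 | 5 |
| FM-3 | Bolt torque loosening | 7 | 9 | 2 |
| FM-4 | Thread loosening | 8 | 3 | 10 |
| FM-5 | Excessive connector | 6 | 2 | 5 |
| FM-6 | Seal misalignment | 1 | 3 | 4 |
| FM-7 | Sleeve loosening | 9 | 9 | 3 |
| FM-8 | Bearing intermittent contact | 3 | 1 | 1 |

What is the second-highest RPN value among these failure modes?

243

RPN = Severity × Occurrence × Detection:
  FM-1: 6 × 10 × 8 = 480
  FM-2: 4 × 5 × 10 = 200
  FM-3: 7 × 2 × 9 = 126
  FM-4: 8 × 10 × 3 = 240
  FM-5: 6 × 5 × 2 = 60
  FM-6: 1 × 4 × 3 = 12
  FM-7: 9 × 3 × 9 = 243
  FM-8: 3 × 1 × 1 = 3
Sorted descending: 480, 243, 240, 200, 126, 60, 12, 3.
The second-highest RPN is 243 (FM-7).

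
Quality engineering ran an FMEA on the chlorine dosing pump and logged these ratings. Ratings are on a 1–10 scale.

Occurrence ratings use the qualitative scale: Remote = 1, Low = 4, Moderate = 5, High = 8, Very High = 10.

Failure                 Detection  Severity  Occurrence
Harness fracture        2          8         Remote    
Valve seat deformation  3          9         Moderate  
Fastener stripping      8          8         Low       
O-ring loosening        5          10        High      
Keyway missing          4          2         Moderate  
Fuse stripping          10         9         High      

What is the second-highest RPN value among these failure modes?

RPN = Severity × Occurrence × Detection:
  Harness fracture: 8 × 1 × 2 = 16
  Valve seat deformation: 9 × 5 × 3 = 135
  Fastener stripping: 8 × 4 × 8 = 256
  O-ring loosening: 10 × 8 × 5 = 400
  Keyway missing: 2 × 5 × 4 = 40
  Fuse stripping: 9 × 8 × 10 = 720
Sorted descending: 720, 400, 256, 135, 40, 16.
The second-highest RPN is 400 (O-ring loosening).

400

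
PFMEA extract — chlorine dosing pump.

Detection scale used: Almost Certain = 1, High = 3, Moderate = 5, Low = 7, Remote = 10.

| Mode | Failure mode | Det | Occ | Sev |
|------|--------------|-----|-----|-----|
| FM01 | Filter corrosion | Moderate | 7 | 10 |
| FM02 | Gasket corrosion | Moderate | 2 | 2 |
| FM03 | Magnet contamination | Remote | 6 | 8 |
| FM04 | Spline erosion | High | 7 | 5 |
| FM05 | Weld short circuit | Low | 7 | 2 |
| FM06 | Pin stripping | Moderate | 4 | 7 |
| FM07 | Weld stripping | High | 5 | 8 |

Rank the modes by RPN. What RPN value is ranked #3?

140

RPN = Severity × Occurrence × Detection:
  FM01: 10 × 7 × 5 = 350
  FM02: 2 × 2 × 5 = 20
  FM03: 8 × 6 × 10 = 480
  FM04: 5 × 7 × 3 = 105
  FM05: 2 × 7 × 7 = 98
  FM06: 7 × 4 × 5 = 140
  FM07: 8 × 5 × 3 = 120
Sorted descending: 480, 350, 140, 120, 105, 98, 20.
The third-highest RPN is 140 (FM06).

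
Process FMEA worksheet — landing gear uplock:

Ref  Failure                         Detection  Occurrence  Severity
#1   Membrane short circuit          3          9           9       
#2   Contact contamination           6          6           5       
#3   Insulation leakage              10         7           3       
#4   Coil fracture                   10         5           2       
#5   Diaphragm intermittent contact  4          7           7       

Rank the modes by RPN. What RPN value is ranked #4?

180

RPN = Severity × Occurrence × Detection:
  #1: 9 × 9 × 3 = 243
  #2: 5 × 6 × 6 = 180
  #3: 3 × 7 × 10 = 210
  #4: 2 × 5 × 10 = 100
  #5: 7 × 7 × 4 = 196
Sorted descending: 243, 210, 196, 180, 100.
The fourth-highest RPN is 180 (#2).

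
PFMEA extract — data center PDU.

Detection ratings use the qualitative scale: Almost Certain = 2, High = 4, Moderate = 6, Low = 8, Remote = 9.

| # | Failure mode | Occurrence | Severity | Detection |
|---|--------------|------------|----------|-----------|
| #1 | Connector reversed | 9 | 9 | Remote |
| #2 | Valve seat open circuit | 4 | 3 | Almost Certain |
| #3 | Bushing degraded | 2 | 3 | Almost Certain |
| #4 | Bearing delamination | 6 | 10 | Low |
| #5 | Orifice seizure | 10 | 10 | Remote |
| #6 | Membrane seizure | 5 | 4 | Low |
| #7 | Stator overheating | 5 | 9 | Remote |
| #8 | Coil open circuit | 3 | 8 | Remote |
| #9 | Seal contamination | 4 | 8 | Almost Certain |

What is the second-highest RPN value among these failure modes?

729

RPN = Severity × Occurrence × Detection:
  #1: 9 × 9 × 9 = 729
  #2: 3 × 4 × 2 = 24
  #3: 3 × 2 × 2 = 12
  #4: 10 × 6 × 8 = 480
  #5: 10 × 10 × 9 = 900
  #6: 4 × 5 × 8 = 160
  #7: 9 × 5 × 9 = 405
  #8: 8 × 3 × 9 = 216
  #9: 8 × 4 × 2 = 64
Sorted descending: 900, 729, 480, 405, 216, 160, 64, 24, 12.
The second-highest RPN is 729 (#1).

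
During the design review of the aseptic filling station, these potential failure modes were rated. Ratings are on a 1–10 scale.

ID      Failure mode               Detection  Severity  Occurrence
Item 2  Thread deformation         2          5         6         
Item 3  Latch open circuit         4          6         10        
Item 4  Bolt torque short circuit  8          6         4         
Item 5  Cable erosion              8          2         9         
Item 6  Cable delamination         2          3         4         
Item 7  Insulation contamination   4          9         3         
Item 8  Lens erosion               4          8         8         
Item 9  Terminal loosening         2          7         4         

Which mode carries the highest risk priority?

RPN = Severity × Occurrence × Detection:
  Item 2: 5 × 6 × 2 = 60
  Item 3: 6 × 10 × 4 = 240
  Item 4: 6 × 4 × 8 = 192
  Item 5: 2 × 9 × 8 = 144
  Item 6: 3 × 4 × 2 = 24
  Item 7: 9 × 3 × 4 = 108
  Item 8: 8 × 8 × 4 = 256
  Item 9: 7 × 4 × 2 = 56
Highest RPN is 256 → Item 8.

Item 8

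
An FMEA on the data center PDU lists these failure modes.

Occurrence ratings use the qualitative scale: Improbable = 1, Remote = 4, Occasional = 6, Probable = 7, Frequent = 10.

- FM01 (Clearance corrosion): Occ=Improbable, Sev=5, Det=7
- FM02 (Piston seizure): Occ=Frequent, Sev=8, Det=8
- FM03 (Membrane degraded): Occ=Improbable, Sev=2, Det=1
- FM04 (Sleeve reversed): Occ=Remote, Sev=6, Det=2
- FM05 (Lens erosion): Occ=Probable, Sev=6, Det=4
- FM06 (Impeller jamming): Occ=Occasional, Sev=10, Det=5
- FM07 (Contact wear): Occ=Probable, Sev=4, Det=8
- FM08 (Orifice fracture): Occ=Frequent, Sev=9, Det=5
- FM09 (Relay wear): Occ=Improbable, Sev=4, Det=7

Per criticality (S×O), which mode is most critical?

Criticality = Severity × Occurrence:
  FM01: 5 × 1 = 5
  FM02: 8 × 10 = 80
  FM03: 2 × 1 = 2
  FM04: 6 × 4 = 24
  FM05: 6 × 7 = 42
  FM06: 10 × 6 = 60
  FM07: 4 × 7 = 28
  FM08: 9 × 10 = 90
  FM09: 4 × 1 = 4
Highest criticality is 90 → FM08.

FM08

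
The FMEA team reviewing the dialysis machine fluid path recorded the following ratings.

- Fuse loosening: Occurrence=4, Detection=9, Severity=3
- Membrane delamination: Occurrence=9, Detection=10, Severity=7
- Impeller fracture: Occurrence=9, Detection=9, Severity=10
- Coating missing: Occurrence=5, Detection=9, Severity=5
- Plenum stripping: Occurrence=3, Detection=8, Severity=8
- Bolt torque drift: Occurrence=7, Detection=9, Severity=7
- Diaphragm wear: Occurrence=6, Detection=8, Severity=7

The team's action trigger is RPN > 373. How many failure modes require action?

RPN = Severity × Occurrence × Detection:
  Fuse loosening: 3 × 4 × 9 = 108
  Membrane delamination: 7 × 9 × 10 = 630
  Impeller fracture: 10 × 9 × 9 = 810
  Coating missing: 5 × 5 × 9 = 225
  Plenum stripping: 8 × 3 × 8 = 192
  Bolt torque drift: 7 × 7 × 9 = 441
  Diaphragm wear: 7 × 6 × 8 = 336
Modes with RPN > 373: Membrane delamination (630), Impeller fracture (810), Bolt torque drift (441) → 3.

3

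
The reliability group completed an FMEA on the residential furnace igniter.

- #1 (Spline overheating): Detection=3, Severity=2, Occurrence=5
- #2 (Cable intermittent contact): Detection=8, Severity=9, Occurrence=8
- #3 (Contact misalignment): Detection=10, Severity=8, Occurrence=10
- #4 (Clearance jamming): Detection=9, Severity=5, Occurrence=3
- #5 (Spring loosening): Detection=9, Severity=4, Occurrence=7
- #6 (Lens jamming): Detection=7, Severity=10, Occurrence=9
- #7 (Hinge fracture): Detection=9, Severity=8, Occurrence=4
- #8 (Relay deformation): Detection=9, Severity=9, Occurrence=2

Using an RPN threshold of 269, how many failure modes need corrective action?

RPN = Severity × Occurrence × Detection:
  #1: 2 × 5 × 3 = 30
  #2: 9 × 8 × 8 = 576
  #3: 8 × 10 × 10 = 800
  #4: 5 × 3 × 9 = 135
  #5: 4 × 7 × 9 = 252
  #6: 10 × 9 × 7 = 630
  #7: 8 × 4 × 9 = 288
  #8: 9 × 2 × 9 = 162
Modes with RPN ≥ 269: #2 (576), #3 (800), #6 (630), #7 (288) → 4.

4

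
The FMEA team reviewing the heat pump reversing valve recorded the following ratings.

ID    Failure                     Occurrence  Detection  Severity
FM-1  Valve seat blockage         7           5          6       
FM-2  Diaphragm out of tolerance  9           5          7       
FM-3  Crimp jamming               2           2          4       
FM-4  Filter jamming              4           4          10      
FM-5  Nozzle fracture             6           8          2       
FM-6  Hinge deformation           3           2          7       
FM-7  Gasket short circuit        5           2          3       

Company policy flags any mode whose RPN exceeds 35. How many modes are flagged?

5

RPN = Severity × Occurrence × Detection:
  FM-1: 6 × 7 × 5 = 210
  FM-2: 7 × 9 × 5 = 315
  FM-3: 4 × 2 × 2 = 16
  FM-4: 10 × 4 × 4 = 160
  FM-5: 2 × 6 × 8 = 96
  FM-6: 7 × 3 × 2 = 42
  FM-7: 3 × 5 × 2 = 30
Modes with RPN > 35: FM-1 (210), FM-2 (315), FM-4 (160), FM-5 (96), FM-6 (42) → 5.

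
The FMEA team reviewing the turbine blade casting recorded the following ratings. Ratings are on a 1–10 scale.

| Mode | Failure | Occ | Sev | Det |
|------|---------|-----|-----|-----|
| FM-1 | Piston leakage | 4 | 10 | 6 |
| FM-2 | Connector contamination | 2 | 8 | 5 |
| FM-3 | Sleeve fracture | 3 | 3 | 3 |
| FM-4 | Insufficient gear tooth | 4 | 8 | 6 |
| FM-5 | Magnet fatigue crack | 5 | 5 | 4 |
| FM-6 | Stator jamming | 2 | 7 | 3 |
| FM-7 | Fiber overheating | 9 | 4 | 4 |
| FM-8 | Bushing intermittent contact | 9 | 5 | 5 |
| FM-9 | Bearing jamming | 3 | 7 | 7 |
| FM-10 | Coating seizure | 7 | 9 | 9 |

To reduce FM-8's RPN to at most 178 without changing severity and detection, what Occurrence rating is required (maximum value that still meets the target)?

FM-8: S=5, O=9, D=5 → current RPN = 225.
Fixed product = 25. Need 25 × O ≤ 178, so O ≤ 178/25 = 7.12.
Maximum integer Occurrence rating = 7 (gives RPN 175; O=8 would give 200 > 178).

7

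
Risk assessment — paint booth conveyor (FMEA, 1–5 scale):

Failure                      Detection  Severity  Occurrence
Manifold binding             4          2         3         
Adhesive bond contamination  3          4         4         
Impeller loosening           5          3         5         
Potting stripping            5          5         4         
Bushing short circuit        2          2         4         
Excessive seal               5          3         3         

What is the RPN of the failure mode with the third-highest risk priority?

RPN = Severity × Occurrence × Detection:
  Manifold binding: 2 × 3 × 4 = 24
  Adhesive bond contamination: 4 × 4 × 3 = 48
  Impeller loosening: 3 × 5 × 5 = 75
  Potting stripping: 5 × 4 × 5 = 100
  Bushing short circuit: 2 × 4 × 2 = 16
  Excessive seal: 3 × 3 × 5 = 45
Sorted descending: 100, 75, 48, 45, 24, 16.
The third-highest RPN is 48 (Adhesive bond contamination).

48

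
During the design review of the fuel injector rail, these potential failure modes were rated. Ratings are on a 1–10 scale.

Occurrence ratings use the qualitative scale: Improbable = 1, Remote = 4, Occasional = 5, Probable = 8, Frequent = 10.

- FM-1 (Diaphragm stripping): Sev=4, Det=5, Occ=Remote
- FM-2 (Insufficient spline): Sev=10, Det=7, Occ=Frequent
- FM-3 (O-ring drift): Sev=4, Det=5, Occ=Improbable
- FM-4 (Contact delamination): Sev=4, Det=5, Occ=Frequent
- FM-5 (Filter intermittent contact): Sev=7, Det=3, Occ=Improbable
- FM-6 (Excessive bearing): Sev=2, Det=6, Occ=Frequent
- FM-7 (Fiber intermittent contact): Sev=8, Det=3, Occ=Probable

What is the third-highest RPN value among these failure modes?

RPN = Severity × Occurrence × Detection:
  FM-1: 4 × 4 × 5 = 80
  FM-2: 10 × 10 × 7 = 700
  FM-3: 4 × 1 × 5 = 20
  FM-4: 4 × 10 × 5 = 200
  FM-5: 7 × 1 × 3 = 21
  FM-6: 2 × 10 × 6 = 120
  FM-7: 8 × 8 × 3 = 192
Sorted descending: 700, 200, 192, 120, 80, 21, 20.
The third-highest RPN is 192 (FM-7).

192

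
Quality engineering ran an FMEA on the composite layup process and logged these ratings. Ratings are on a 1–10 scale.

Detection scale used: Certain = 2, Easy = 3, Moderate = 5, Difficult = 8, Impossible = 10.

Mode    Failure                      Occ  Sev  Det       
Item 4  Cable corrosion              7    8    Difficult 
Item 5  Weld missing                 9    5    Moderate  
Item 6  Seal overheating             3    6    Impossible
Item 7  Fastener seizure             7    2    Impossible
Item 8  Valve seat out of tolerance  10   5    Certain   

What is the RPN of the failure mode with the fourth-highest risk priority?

RPN = Severity × Occurrence × Detection:
  Item 4: 8 × 7 × 8 = 448
  Item 5: 5 × 9 × 5 = 225
  Item 6: 6 × 3 × 10 = 180
  Item 7: 2 × 7 × 10 = 140
  Item 8: 5 × 10 × 2 = 100
Sorted descending: 448, 225, 180, 140, 100.
The fourth-highest RPN is 140 (Item 7).

140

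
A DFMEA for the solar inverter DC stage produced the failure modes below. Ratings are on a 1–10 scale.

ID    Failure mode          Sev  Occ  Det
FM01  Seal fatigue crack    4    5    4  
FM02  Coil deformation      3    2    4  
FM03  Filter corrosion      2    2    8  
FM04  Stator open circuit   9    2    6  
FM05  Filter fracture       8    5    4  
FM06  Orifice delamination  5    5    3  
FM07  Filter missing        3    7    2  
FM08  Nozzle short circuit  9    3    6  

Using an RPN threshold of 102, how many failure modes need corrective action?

3

RPN = Severity × Occurrence × Detection:
  FM01: 4 × 5 × 4 = 80
  FM02: 3 × 2 × 4 = 24
  FM03: 2 × 2 × 8 = 32
  FM04: 9 × 2 × 6 = 108
  FM05: 8 × 5 × 4 = 160
  FM06: 5 × 5 × 3 = 75
  FM07: 3 × 7 × 2 = 42
  FM08: 9 × 3 × 6 = 162
Modes with RPN ≥ 102: FM04 (108), FM05 (160), FM08 (162) → 3.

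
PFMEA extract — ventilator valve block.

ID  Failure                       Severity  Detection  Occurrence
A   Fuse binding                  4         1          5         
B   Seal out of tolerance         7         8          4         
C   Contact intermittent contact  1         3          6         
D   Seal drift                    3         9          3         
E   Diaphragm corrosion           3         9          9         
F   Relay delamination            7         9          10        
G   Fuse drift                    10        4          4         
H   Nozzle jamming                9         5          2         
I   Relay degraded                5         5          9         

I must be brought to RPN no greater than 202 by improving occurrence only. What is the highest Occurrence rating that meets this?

I: S=5, O=9, D=5 → current RPN = 225.
Fixed product = 25. Need 25 × O ≤ 202, so O ≤ 202/25 = 8.08.
Maximum integer Occurrence rating = 8 (gives RPN 200; O=9 would give 225 > 202).

8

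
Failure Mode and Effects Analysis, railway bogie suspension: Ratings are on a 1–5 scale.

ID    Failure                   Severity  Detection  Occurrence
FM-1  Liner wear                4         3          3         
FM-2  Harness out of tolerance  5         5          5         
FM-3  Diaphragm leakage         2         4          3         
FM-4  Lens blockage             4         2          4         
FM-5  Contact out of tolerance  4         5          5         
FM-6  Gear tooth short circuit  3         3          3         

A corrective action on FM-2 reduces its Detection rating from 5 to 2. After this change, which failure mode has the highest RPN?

RPN = Severity × Occurrence × Detection:
  FM-1: 4 × 3 × 3 = 36
  FM-2: 5 × 5 × 5 = 125
  FM-3: 2 × 3 × 4 = 24
  FM-4: 4 × 4 × 2 = 32
  FM-5: 4 × 5 × 5 = 100
  FM-6: 3 × 3 × 3 = 27
After action: FM-2 → 5 × 5 × 2 = 50.
Revised RPNs: FM-5=100, FM-2=50, FM-1=36, FM-4=32, FM-6=27, FM-3=24.
Highest is now FM-5 (100).

FM-5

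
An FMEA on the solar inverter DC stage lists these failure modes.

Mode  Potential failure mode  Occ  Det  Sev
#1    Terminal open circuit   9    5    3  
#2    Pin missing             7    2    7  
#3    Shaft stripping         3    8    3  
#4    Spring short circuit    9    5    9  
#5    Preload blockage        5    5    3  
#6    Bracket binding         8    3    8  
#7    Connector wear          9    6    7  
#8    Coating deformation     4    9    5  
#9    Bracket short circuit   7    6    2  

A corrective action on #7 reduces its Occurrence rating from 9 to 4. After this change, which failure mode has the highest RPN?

RPN = Severity × Occurrence × Detection:
  #1: 3 × 9 × 5 = 135
  #2: 7 × 7 × 2 = 98
  #3: 3 × 3 × 8 = 72
  #4: 9 × 9 × 5 = 405
  #5: 3 × 5 × 5 = 75
  #6: 8 × 8 × 3 = 192
  #7: 7 × 9 × 6 = 378
  #8: 5 × 4 × 9 = 180
  #9: 2 × 7 × 6 = 84
After action: #7 → 7 × 4 × 6 = 168.
Revised RPNs: #4=405, #6=192, #8=180, #7=168, #1=135, #2=98, #9=84, #5=75, #3=72.
Highest is now #4 (405).

#4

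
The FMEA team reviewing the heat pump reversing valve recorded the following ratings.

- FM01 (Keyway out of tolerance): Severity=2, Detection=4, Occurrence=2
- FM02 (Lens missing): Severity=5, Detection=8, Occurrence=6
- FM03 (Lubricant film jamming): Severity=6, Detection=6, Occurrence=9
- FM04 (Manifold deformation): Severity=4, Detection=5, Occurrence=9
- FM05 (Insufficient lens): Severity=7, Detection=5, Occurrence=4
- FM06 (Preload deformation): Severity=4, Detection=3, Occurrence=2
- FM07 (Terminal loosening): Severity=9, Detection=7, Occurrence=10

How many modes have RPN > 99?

5

RPN = Severity × Occurrence × Detection:
  FM01: 2 × 2 × 4 = 16
  FM02: 5 × 6 × 8 = 240
  FM03: 6 × 9 × 6 = 324
  FM04: 4 × 9 × 5 = 180
  FM05: 7 × 4 × 5 = 140
  FM06: 4 × 2 × 3 = 24
  FM07: 9 × 10 × 7 = 630
Modes with RPN > 99: FM02 (240), FM03 (324), FM04 (180), FM05 (140), FM07 (630) → 5.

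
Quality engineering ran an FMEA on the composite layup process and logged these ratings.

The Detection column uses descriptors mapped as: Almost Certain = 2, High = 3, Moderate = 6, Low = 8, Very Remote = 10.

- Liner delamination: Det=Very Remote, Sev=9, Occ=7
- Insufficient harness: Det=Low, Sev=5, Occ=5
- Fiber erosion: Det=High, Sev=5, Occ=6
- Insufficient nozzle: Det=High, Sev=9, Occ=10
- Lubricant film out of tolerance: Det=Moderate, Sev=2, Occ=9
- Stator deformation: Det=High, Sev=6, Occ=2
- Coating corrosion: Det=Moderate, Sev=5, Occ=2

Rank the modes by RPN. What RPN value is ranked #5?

RPN = Severity × Occurrence × Detection:
  Liner delamination: 9 × 7 × 10 = 630
  Insufficient harness: 5 × 5 × 8 = 200
  Fiber erosion: 5 × 6 × 3 = 90
  Insufficient nozzle: 9 × 10 × 3 = 270
  Lubricant film out of tolerance: 2 × 9 × 6 = 108
  Stator deformation: 6 × 2 × 3 = 36
  Coating corrosion: 5 × 2 × 6 = 60
Sorted descending: 630, 270, 200, 108, 90, 60, 36.
The fifth-highest RPN is 90 (Fiber erosion).

90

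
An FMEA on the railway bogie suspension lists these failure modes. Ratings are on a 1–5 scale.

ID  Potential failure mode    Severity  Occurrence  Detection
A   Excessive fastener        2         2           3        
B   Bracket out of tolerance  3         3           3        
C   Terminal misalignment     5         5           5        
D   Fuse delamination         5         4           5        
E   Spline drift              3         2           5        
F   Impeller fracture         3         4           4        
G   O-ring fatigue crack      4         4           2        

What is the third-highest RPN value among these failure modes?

RPN = Severity × Occurrence × Detection:
  A: 2 × 2 × 3 = 12
  B: 3 × 3 × 3 = 27
  C: 5 × 5 × 5 = 125
  D: 5 × 4 × 5 = 100
  E: 3 × 2 × 5 = 30
  F: 3 × 4 × 4 = 48
  G: 4 × 4 × 2 = 32
Sorted descending: 125, 100, 48, 32, 30, 27, 12.
The third-highest RPN is 48 (F).

48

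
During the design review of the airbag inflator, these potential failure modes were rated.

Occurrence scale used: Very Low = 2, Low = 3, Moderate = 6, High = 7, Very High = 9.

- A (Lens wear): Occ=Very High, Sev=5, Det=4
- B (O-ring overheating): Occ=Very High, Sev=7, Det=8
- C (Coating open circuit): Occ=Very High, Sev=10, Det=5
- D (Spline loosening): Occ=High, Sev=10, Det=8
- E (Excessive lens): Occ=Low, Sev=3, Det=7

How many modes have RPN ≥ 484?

RPN = Severity × Occurrence × Detection:
  A: 5 × 9 × 4 = 180
  B: 7 × 9 × 8 = 504
  C: 10 × 9 × 5 = 450
  D: 10 × 7 × 8 = 560
  E: 3 × 3 × 7 = 63
Modes with RPN ≥ 484: B (504), D (560) → 2.

2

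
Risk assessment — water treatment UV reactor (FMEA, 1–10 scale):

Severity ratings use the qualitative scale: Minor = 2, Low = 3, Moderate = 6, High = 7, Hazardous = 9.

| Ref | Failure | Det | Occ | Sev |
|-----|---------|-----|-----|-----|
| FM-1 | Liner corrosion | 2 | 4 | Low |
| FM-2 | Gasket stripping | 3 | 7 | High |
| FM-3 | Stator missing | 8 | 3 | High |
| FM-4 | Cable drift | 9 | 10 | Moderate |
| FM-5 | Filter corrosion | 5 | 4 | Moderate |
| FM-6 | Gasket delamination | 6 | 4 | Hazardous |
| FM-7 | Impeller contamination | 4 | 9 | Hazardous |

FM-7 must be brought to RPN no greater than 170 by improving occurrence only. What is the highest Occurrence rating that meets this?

FM-7: S=9, O=9, D=4 → current RPN = 324.
Fixed product = 36. Need 36 × O ≤ 170, so O ≤ 170/36 = 4.72.
Maximum integer Occurrence rating = 4 (gives RPN 144; O=5 would give 180 > 170).

4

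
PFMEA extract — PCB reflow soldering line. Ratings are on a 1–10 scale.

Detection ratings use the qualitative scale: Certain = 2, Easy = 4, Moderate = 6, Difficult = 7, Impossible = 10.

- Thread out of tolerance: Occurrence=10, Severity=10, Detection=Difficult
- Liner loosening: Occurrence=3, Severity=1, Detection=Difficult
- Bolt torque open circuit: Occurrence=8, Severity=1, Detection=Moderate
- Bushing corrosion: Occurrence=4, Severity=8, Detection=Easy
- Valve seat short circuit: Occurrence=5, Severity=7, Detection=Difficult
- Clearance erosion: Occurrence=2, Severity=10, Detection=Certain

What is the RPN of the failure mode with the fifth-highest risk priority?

RPN = Severity × Occurrence × Detection:
  Thread out of tolerance: 10 × 10 × 7 = 700
  Liner loosening: 1 × 3 × 7 = 21
  Bolt torque open circuit: 1 × 8 × 6 = 48
  Bushing corrosion: 8 × 4 × 4 = 128
  Valve seat short circuit: 7 × 5 × 7 = 245
  Clearance erosion: 10 × 2 × 2 = 40
Sorted descending: 700, 245, 128, 48, 40, 21.
The fifth-highest RPN is 40 (Clearance erosion).

40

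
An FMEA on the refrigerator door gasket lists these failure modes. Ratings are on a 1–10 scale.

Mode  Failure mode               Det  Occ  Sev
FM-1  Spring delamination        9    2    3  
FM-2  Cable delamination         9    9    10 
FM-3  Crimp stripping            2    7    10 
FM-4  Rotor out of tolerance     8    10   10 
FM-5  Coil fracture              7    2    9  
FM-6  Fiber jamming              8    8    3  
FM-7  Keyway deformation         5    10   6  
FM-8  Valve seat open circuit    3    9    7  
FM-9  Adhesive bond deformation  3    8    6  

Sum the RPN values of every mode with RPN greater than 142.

RPN = Severity × Occurrence × Detection:
  FM-1: 3 × 2 × 9 = 54
  FM-2: 10 × 9 × 9 = 810
  FM-3: 10 × 7 × 2 = 140
  FM-4: 10 × 10 × 8 = 800
  FM-5: 9 × 2 × 7 = 126
  FM-6: 3 × 8 × 8 = 192
  FM-7: 6 × 10 × 5 = 300
  FM-8: 7 × 9 × 3 = 189
  FM-9: 6 × 8 × 3 = 144
RPN > 142: FM-2 (810), FM-4 (800), FM-6 (192), FM-7 (300), FM-8 (189), FM-9 (144).
Sum: 810 + 800 + 192 + 300 + 189 + 144 = 2435.

2435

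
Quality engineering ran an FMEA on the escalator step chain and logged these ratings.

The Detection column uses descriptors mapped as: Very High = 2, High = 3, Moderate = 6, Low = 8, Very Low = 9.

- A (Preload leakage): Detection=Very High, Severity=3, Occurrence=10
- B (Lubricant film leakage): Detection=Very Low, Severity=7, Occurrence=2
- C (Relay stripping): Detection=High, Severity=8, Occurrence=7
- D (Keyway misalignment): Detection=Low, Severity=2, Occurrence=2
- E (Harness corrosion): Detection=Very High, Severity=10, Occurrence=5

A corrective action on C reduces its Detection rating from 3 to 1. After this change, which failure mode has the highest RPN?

RPN = Severity × Occurrence × Detection:
  A: 3 × 10 × 2 = 60
  B: 7 × 2 × 9 = 126
  C: 8 × 7 × 3 = 168
  D: 2 × 2 × 8 = 32
  E: 10 × 5 × 2 = 100
After action: C → 8 × 7 × 1 = 56.
Revised RPNs: B=126, E=100, A=60, C=56, D=32.
Highest is now B (126).

B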